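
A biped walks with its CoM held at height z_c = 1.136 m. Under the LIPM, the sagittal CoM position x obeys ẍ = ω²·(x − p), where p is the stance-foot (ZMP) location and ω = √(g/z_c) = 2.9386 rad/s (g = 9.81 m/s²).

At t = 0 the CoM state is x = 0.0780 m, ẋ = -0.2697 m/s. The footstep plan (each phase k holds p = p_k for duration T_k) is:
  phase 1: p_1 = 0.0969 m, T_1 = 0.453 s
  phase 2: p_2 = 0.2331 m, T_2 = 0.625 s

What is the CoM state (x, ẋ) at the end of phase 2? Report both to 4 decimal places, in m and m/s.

x = -1.5182, ẋ = -5.0915

phase 1: p=0.0969, T=0.453, ωT=1.331186, cosh=2.024847, sinh=1.760683; start (x,ẋ)=(0.078000, -0.269700) → end (x,ẋ)=(-0.102962, -0.643889)
phase 2: p=0.2331, T=0.625, ωT=1.836625, cosh=3.217339, sinh=3.057984; start (x,ẋ)=(-0.102962, -0.643889) → end (x,ẋ)=(-1.518174, -5.091528)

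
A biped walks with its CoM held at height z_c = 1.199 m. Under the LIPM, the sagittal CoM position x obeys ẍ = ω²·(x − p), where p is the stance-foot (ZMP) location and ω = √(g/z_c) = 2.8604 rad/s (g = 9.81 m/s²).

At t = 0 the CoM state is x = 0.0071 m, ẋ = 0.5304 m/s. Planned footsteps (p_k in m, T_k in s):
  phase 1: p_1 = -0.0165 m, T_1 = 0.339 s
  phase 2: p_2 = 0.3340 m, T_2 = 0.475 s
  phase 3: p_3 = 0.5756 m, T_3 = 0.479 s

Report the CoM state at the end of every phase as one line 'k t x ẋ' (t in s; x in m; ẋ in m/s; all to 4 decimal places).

phase 1: p=-0.0165, T=0.339, ωT=0.969676, cosh=1.508147, sinh=1.128941; start (x,ẋ)=(0.007100, 0.530400) → end (x,ẋ)=(0.228430, 0.876131)
phase 2: p=0.3340, T=0.475, ωT=1.358690, cosh=2.074045, sinh=1.817048; start (x,ẋ)=(0.228430, 0.876131) → end (x,ẋ)=(0.671599, 1.268439)
phase 3: p=0.5756, T=0.479, ωT=1.370132, cosh=2.094971, sinh=1.840898; start (x,ẋ)=(0.671599, 1.268439) → end (x,ẋ)=(1.593058, 3.162847)

1 0.3390 0.2284 0.8761
2 0.8140 0.6716 1.2684
3 1.2930 1.5931 3.1628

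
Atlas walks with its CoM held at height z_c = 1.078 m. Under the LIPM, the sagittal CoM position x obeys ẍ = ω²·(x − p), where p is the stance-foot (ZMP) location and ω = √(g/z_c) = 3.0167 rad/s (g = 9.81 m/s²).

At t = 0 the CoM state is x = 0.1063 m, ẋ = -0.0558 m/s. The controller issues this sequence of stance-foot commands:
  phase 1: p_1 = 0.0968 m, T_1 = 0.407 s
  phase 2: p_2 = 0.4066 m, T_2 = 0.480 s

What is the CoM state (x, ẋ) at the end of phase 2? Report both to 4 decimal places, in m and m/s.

x = -0.3532, ẋ = -2.0783

phase 1: p=0.0968, T=0.407, ωT=1.227797, cosh=1.853319, sinh=1.560382; start (x,ẋ)=(0.106300, -0.055800) → end (x,ẋ)=(0.085544, -0.058697)
phase 2: p=0.4066, T=0.480, ωT=1.448016, cosh=2.244851, sinh=2.009814; start (x,ẋ)=(0.085544, -0.058697) → end (x,ẋ)=(-0.353228, -2.078330)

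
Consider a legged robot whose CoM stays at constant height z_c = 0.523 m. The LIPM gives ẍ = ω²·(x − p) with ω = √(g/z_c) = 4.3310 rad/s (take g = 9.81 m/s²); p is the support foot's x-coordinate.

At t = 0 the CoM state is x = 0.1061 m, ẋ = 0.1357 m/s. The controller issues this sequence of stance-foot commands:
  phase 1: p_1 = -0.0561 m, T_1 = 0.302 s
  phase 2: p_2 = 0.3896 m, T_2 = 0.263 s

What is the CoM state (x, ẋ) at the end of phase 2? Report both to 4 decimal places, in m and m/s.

x = 0.7458, ẋ = 2.1116

phase 1: p=-0.0561, T=0.302, ωT=1.307962, cosh=1.984499, sinh=1.714129; start (x,ẋ)=(0.106100, 0.135700) → end (x,ẋ)=(0.319493, 1.473452)
phase 2: p=0.3896, T=0.263, ωT=1.139053, cosh=1.721965, sinh=1.401843; start (x,ẋ)=(0.319493, 1.473452) → end (x,ẋ)=(0.745801, 2.111589)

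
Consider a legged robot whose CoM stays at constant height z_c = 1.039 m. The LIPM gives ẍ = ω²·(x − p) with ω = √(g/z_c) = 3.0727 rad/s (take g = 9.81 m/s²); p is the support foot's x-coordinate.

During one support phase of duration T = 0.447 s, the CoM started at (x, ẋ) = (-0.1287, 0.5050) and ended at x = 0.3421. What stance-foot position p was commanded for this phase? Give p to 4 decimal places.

ωT = 3.0727·0.447 = 1.373497; cosh(ωT) = 2.101178, sinh(ωT) = 1.847958
x(T) = p + (x₀−p)·cosh(ωT) + (ẋ₀/ω)·sinh(ωT) ⇒ p·(1 − cosh) = x(T) − x₀·cosh − (ẋ₀/ω)·sinh
numerator   = 0.3421 − (-0.1287)·2.101178 − (0.5050/3.0727)·1.847958 = 0.308809
denominator = 1 − 2.101178 = -1.101178
p = 0.308809 / -1.101178 = -0.2804

p = -0.2804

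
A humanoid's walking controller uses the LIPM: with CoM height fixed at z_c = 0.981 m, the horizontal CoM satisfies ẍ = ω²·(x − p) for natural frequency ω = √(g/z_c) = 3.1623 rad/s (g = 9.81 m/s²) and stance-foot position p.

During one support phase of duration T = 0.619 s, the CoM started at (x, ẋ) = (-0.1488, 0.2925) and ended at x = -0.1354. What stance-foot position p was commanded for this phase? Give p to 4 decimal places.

ωT = 3.1623·0.619 = 1.957464; cosh(ωT) = 3.611280, sinh(ωT) = 3.470064
x(T) = p + (x₀−p)·cosh(ωT) + (ẋ₀/ω)·sinh(ωT) ⇒ p·(1 − cosh) = x(T) − x₀·cosh − (ẋ₀/ω)·sinh
numerator   = -0.1354 − (-0.1488)·3.611280 − (0.2925/3.1623)·3.470064 = 0.080992
denominator = 1 − 3.611280 = -2.611280
p = 0.080992 / -2.611280 = -0.0310

p = -0.0310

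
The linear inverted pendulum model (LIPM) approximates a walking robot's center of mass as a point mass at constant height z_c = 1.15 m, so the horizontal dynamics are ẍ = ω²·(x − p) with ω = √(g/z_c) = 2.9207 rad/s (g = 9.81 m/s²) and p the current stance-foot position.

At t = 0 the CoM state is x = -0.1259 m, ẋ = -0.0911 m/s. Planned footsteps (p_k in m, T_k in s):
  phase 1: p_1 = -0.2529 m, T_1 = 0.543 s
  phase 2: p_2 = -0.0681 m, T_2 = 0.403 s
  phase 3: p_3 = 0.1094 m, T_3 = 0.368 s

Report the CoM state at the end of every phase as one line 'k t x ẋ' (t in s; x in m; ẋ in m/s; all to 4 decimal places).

phase 1: p=-0.2529, T=0.543, ωT=1.585940, cosh=2.544318, sinh=2.339563; start (x,ẋ)=(-0.125900, -0.091100) → end (x,ẋ)=(-0.002745, 0.636024)
phase 2: p=-0.0681, T=0.403, ωT=1.177042, cosh=1.776476, sinh=1.468287; start (x,ẋ)=(-0.002745, 0.636024) → end (x,ẋ)=(0.367741, 1.410150)
phase 3: p=0.1094, T=0.368, ωT=1.074818, cosh=1.635409, sinh=1.294049; start (x,ẋ)=(0.367741, 1.410150) → end (x,ẋ)=(1.156677, 3.282581)

1 0.5430 -0.0027 0.6360
2 0.9460 0.3677 1.4102
3 1.3140 1.1567 3.2826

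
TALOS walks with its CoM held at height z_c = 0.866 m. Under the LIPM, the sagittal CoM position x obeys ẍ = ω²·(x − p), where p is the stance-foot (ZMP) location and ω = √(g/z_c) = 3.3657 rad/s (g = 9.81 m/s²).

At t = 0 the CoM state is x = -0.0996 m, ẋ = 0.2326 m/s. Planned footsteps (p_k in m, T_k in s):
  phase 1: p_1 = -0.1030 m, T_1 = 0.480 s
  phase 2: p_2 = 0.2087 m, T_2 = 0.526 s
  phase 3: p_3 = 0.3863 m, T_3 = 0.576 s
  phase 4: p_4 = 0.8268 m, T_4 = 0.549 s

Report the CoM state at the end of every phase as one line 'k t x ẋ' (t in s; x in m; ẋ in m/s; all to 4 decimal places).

phase 1: p=-0.1030, T=0.480, ωT=1.615536, cosh=2.614684, sinh=2.415900; start (x,ẋ)=(-0.099600, 0.232600) → end (x,ẋ)=(0.072850, 0.635822)
phase 2: p=0.2087, T=0.526, ωT=1.770358, cosh=3.021614, sinh=2.851342; start (x,ẋ)=(0.072850, 0.635822) → end (x,ẋ)=(0.336867, 0.617489)
phase 3: p=0.3863, T=0.576, ωT=1.938643, cosh=3.546607, sinh=3.402708; start (x,ẋ)=(0.336867, 0.617489) → end (x,ẋ)=(0.835261, 1.623867)
phase 4: p=0.8268, T=0.549, ωT=1.847769, cosh=3.251618, sinh=3.094030; start (x,ẋ)=(0.835261, 1.623867) → end (x,ẋ)=(2.347106, 5.368309)

1 0.4800 0.0729 0.6358
2 1.0060 0.3369 0.6175
3 1.5820 0.8353 1.6239
4 2.1310 2.3471 5.3683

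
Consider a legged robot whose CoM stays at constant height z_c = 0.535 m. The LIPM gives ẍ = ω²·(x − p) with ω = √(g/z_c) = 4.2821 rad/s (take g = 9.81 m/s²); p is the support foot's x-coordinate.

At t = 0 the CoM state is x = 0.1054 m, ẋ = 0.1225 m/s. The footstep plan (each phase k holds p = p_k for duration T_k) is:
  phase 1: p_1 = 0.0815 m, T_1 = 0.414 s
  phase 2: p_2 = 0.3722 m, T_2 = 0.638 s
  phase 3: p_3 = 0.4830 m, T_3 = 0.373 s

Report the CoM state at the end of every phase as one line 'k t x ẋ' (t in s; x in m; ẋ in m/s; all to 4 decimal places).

1 0.4140 0.2357 0.6636
2 1.0520 0.5042 0.6467
3 1.4250 0.8953 1.8780

phase 1: p=0.0815, T=0.414, ωT=1.772789, cosh=3.028555, sinh=2.858697; start (x,ẋ)=(0.105400, 0.122500) → end (x,ẋ)=(0.235663, 0.663563)
phase 2: p=0.3722, T=0.638, ωT=2.731980, cosh=7.714182, sinh=7.649091; start (x,ẋ)=(0.235663, 0.663563) → end (x,ẋ)=(0.504245, 0.646676)
phase 3: p=0.4830, T=0.373, ωT=1.597223, cosh=2.570878, sinh=2.368420; start (x,ẋ)=(0.504245, 0.646676) → end (x,ẋ)=(0.895293, 1.877985)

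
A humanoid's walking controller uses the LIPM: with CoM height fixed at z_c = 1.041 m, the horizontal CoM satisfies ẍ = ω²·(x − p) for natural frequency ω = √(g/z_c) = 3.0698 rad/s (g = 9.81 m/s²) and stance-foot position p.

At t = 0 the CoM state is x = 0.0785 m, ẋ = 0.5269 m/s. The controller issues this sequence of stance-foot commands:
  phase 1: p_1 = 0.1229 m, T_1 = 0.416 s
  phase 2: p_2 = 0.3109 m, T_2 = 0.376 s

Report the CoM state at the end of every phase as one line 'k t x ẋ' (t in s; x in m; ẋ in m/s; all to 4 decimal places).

1 0.4160 0.3209 0.7928
2 0.7920 0.6972 1.4262

phase 1: p=0.1229, T=0.416, ωT=1.277037, cosh=1.932430, sinh=1.653568; start (x,ẋ)=(0.078500, 0.526900) → end (x,ẋ)=(0.320918, 0.792818)
phase 2: p=0.3109, T=0.376, ωT=1.154245, cosh=1.743461, sinh=1.428166; start (x,ẋ)=(0.320918, 0.792818) → end (x,ẋ)=(0.697210, 1.426169)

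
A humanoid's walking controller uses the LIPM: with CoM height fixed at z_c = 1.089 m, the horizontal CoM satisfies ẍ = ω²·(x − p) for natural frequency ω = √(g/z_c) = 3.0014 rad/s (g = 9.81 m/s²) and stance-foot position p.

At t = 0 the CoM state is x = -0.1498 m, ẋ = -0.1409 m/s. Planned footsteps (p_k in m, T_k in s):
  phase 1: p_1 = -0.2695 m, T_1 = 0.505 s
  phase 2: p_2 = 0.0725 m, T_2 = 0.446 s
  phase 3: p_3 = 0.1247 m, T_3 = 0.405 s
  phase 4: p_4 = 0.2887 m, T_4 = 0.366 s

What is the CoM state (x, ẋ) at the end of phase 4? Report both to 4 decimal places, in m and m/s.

phase 1: p=-0.2695, T=0.505, ωT=1.515707, cosh=2.386146, sinh=2.166493; start (x,ẋ)=(-0.149800, -0.140900) → end (x,ẋ)=(-0.085584, 0.442143)
phase 2: p=0.0725, T=0.446, ωT=1.338624, cosh=2.038000, sinh=1.775794; start (x,ẋ)=(-0.085584, 0.442143) → end (x,ẋ)=(0.011921, 0.058521)
phase 3: p=0.1247, T=0.405, ωT=1.215567, cosh=1.834374, sinh=1.537832; start (x,ẋ)=(0.011921, 0.058521) → end (x,ẋ)=(-0.052194, -0.413198)
phase 4: p=0.2887, T=0.366, ωT=1.098512, cosh=1.666533, sinh=1.333167; start (x,ẋ)=(-0.052194, -0.413198) → end (x,ẋ)=(-0.462946, -2.052651)

x = -0.4629, ẋ = -2.0527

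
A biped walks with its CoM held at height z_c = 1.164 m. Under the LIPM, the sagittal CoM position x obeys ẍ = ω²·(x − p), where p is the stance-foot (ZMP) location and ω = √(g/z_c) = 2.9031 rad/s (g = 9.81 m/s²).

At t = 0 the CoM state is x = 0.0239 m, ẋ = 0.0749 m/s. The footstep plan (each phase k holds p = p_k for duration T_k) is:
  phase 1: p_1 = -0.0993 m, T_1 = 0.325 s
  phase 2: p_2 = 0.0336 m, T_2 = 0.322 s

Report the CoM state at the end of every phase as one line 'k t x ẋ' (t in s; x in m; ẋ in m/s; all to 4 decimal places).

phase 1: p=-0.0993, T=0.325, ωT=0.943507, cosh=1.479118, sinh=1.089858; start (x,ẋ)=(0.023900, 0.074900) → end (x,ẋ)=(0.111046, 0.500587)
phase 2: p=0.0336, T=0.322, ωT=0.934798, cosh=1.469682, sinh=1.077017; start (x,ẋ)=(0.111046, 0.500587) → end (x,ẋ)=(0.333133, 0.977852)

1 0.3250 0.1110 0.5006
2 0.6470 0.3331 0.9779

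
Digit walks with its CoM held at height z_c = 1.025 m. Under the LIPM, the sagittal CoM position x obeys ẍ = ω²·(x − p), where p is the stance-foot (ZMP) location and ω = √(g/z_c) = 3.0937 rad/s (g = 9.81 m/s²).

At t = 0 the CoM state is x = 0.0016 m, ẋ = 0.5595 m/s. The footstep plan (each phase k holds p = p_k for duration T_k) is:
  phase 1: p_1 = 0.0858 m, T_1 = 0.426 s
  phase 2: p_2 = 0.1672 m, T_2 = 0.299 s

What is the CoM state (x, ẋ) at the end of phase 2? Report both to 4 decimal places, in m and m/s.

x = 0.4896, ẋ = 1.1844

phase 1: p=0.0858, T=0.426, ωT=1.317916, cosh=2.001661, sinh=1.733968; start (x,ẋ)=(0.001600, 0.559500) → end (x,ẋ)=(0.230851, 0.668249)
phase 2: p=0.1672, T=0.299, ωT=0.925016, cosh=1.459217, sinh=1.062692; start (x,ẋ)=(0.230851, 0.668249) → end (x,ẋ)=(0.489625, 1.184381)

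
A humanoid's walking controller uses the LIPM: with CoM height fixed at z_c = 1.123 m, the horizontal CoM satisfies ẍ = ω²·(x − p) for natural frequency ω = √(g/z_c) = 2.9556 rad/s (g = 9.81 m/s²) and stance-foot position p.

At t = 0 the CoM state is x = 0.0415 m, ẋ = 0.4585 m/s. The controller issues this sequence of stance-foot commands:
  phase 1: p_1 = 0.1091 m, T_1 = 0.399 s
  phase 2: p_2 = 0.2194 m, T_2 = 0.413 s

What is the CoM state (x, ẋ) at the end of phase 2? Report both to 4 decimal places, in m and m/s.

phase 1: p=0.1091, T=0.399, ωT=1.179284, cosh=1.779772, sinh=1.472274; start (x,ẋ)=(0.041500, 0.458500) → end (x,ẋ)=(0.217180, 0.521867)
phase 2: p=0.2194, T=0.413, ωT=1.220663, cosh=1.842234, sinh=1.547199; start (x,ẋ)=(0.217180, 0.521867) → end (x,ẋ)=(0.488498, 0.951251)

x = 0.4885, ẋ = 0.9513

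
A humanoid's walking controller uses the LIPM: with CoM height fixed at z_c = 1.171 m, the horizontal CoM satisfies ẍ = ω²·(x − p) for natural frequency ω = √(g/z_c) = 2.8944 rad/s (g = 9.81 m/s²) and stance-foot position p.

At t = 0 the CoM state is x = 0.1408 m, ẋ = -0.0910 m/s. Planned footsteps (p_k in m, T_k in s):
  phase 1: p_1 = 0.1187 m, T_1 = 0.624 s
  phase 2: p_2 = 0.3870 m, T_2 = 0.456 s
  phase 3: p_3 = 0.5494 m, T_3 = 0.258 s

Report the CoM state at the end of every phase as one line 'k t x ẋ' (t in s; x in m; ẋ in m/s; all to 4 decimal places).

1 0.6240 0.0947 -0.0950
2 1.0800 -0.2562 -1.6609
3 1.3380 -0.9609 -4.0534

phase 1: p=0.1187, T=0.624, ωT=1.806106, cosh=3.125495, sinh=2.961202; start (x,ẋ)=(0.140800, -0.091000) → end (x,ẋ)=(0.094673, -0.095003)
phase 2: p=0.3870, T=0.456, ωT=1.319846, cosh=2.005011, sinh=1.737835; start (x,ẋ)=(0.094673, -0.095003) → end (x,ẋ)=(-0.256160, -1.660883)
phase 3: p=0.5494, T=0.258, ωT=0.746755, cosh=1.292022, sinh=0.818120; start (x,ẋ)=(-0.256160, -1.660883) → end (x,ẋ)=(-0.960860, -4.053436)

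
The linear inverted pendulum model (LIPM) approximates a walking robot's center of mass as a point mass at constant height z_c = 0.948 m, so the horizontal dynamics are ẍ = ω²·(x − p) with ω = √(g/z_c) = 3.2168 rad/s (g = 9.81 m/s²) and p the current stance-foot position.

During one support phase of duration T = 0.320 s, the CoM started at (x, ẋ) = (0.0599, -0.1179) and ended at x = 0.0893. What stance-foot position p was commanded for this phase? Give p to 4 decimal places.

ωT = 3.2168·0.320 = 1.029376; cosh(ωT) = 1.578274, sinh(ωT) = 1.221044
x(T) = p + (x₀−p)·cosh(ωT) + (ẋ₀/ω)·sinh(ωT) ⇒ p·(1 − cosh) = x(T) − x₀·cosh − (ẋ₀/ω)·sinh
numerator   = 0.0893 − (0.0599)·1.578274 − (-0.1179/3.2168)·1.221044 = 0.039514
denominator = 1 − 1.578274 = -0.578274
p = 0.039514 / -0.578274 = -0.0683

p = -0.0683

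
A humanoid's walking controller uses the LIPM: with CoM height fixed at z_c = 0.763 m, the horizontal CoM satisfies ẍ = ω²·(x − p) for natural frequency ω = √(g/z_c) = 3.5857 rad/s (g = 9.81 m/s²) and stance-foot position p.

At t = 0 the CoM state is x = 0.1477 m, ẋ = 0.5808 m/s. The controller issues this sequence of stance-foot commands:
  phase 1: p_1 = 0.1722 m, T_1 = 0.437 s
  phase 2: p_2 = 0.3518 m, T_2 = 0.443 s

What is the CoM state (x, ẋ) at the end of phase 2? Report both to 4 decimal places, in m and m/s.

x = 1.5026, ẋ = 4.2864

phase 1: p=0.1722, T=0.437, ωT=1.566951, cosh=2.500348, sinh=2.291667; start (x,ẋ)=(0.147700, 0.580800) → end (x,ẋ)=(0.482138, 1.250880)
phase 2: p=0.3518, T=0.443, ωT=1.588465, cosh=2.550233, sinh=2.345995; start (x,ẋ)=(0.482138, 1.250880) → end (x,ẋ)=(1.502599, 4.286445)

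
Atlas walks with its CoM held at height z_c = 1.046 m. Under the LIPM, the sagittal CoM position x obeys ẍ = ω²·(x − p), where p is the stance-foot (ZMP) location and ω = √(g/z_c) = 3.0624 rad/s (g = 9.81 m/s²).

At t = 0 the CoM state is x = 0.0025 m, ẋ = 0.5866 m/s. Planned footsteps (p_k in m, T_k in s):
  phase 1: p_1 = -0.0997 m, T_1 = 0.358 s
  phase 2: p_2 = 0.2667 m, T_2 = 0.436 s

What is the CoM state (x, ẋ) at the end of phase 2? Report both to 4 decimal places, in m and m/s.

x = 1.1892, ẋ = 3.1443

phase 1: p=-0.0997, T=0.358, ωT=1.096339, cosh=1.663640, sinh=1.329548; start (x,ẋ)=(0.002500, 0.586600) → end (x,ẋ)=(0.324998, 1.392010)
phase 2: p=0.2667, T=0.436, ωT=1.335206, cosh=2.031942, sinh=1.768838; start (x,ẋ)=(0.324998, 1.392010) → end (x,ẋ)=(1.189181, 3.144276)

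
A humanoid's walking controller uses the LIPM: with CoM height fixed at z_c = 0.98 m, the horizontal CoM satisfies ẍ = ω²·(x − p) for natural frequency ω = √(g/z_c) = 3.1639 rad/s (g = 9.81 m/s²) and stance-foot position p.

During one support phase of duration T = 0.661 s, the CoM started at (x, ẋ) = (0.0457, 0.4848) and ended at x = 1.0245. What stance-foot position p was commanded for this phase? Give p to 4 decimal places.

ωT = 3.1639·0.661 = 2.091338; cosh(ωT) = 4.109630, sinh(ωT) = 3.986109
x(T) = p + (x₀−p)·cosh(ωT) + (ẋ₀/ω)·sinh(ωT) ⇒ p·(1 − cosh) = x(T) − x₀·cosh − (ẋ₀/ω)·sinh
numerator   = 1.0245 − (0.0457)·4.109630 − (0.4848/3.1639)·3.986109 = 0.225904
denominator = 1 − 4.109630 = -3.109630
p = 0.225904 / -3.109630 = -0.0726

p = -0.0726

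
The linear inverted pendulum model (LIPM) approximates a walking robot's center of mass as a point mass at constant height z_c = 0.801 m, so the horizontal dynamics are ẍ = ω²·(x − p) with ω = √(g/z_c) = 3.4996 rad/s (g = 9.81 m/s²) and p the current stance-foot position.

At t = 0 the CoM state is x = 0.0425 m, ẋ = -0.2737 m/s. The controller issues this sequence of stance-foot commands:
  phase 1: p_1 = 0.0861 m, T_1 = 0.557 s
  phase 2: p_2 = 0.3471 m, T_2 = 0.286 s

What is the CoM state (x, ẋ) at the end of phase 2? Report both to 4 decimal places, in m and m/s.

x = -1.2188, ẋ = -5.1508

phase 1: p=0.0861, T=0.557, ωT=1.949277, cosh=3.582993, sinh=3.440616; start (x,ẋ)=(0.042500, -0.273700) → end (x,ẋ)=(-0.339205, -1.505643)
phase 2: p=0.3471, T=0.286, ωT=1.000886, cosh=1.544122, sinh=1.176568; start (x,ẋ)=(-0.339205, -1.505643) → end (x,ẋ)=(-1.218838, -5.150772)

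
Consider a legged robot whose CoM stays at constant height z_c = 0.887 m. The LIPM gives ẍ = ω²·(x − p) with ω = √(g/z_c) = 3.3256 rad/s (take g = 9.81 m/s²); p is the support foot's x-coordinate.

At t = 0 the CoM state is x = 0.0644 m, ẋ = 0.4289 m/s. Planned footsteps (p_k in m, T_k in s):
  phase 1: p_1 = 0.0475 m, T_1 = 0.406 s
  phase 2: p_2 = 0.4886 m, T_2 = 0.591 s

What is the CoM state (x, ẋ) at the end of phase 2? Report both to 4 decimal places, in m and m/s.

phase 1: p=0.0475, T=0.406, ωT=1.350194, cosh=2.058681, sinh=1.799491; start (x,ẋ)=(0.064400, 0.428900) → end (x,ẋ)=(0.314371, 0.984105)
phase 2: p=0.4886, T=0.591, ωT=1.965430, cosh=3.639037, sinh=3.498941; start (x,ẋ)=(0.314371, 0.984105) → end (x,ẋ)=(0.889972, 1.553846)

x = 0.8900, ẋ = 1.5538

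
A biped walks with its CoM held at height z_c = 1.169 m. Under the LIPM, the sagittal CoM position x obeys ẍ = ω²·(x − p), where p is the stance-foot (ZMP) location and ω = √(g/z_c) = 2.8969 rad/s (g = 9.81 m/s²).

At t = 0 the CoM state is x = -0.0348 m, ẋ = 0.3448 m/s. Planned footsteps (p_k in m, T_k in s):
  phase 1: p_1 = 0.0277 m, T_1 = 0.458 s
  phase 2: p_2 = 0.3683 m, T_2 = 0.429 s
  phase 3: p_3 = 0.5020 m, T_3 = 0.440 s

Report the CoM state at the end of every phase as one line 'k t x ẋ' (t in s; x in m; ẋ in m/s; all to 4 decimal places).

phase 1: p=0.0277, T=0.458, ωT=1.326780, cosh=2.017109, sinh=1.751779; start (x,ẋ)=(-0.034800, 0.344800) → end (x,ẋ)=(0.110134, 0.378329)
phase 2: p=0.3683, T=0.429, ωT=1.242770, cosh=1.876891, sinh=1.588308; start (x,ẋ)=(0.110134, 0.378329) → end (x,ẋ)=(0.091180, -0.477783)
phase 3: p=0.5020, T=0.440, ωT=1.274636, cosh=1.928466, sinh=1.648933; start (x,ẋ)=(0.091180, -0.477783) → end (x,ẋ)=(-0.562209, -2.883791)

1 0.4580 0.1101 0.3783
2 0.8870 0.0912 -0.4778
3 1.3270 -0.5622 -2.8838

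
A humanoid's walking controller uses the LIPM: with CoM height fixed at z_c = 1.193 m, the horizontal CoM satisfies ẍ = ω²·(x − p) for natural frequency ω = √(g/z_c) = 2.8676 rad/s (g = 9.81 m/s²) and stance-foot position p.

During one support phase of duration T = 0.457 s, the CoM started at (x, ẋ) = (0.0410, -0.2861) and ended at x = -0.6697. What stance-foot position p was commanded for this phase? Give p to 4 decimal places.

ωT = 2.8676·0.457 = 1.310493; cosh(ωT) = 1.988845, sinh(ωT) = 1.719158
x(T) = p + (x₀−p)·cosh(ωT) + (ẋ₀/ω)·sinh(ωT) ⇒ p·(1 − cosh) = x(T) − x₀·cosh − (ẋ₀/ω)·sinh
numerator   = -0.6697 − (0.0410)·1.988845 − (-0.2861/2.8676)·1.719158 = -0.579723
denominator = 1 − 1.988845 = -0.988845
p = -0.579723 / -0.988845 = 0.5863

p = 0.5863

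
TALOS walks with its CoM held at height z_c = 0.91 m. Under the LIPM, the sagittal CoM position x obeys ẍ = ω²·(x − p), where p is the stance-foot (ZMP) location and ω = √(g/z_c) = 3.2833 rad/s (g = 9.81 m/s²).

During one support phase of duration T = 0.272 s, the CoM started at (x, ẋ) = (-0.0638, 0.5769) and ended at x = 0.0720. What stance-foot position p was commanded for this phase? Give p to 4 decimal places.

ωT = 3.2833·0.272 = 0.893058; cosh(ωT) = 1.425994, sinh(ωT) = 1.016592
x(T) = p + (x₀−p)·cosh(ωT) + (ẋ₀/ω)·sinh(ωT) ⇒ p·(1 − cosh) = x(T) − x₀·cosh − (ẋ₀/ω)·sinh
numerator   = 0.0720 − (-0.0638)·1.425994 − (0.5769/3.2833)·1.016592 = -0.015644
denominator = 1 − 1.425994 = -0.425994
p = -0.015644 / -0.425994 = 0.0367

p = 0.0367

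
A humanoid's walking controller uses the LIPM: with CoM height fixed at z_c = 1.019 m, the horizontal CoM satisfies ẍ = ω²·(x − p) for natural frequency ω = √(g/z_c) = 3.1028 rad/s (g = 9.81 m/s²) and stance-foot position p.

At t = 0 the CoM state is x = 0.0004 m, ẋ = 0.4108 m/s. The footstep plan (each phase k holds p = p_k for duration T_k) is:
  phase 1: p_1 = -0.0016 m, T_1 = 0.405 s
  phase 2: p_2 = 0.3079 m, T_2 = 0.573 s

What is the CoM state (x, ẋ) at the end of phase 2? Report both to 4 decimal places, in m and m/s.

phase 1: p=-0.0016, T=0.405, ωT=1.256634, cosh=1.899093, sinh=1.614482; start (x,ẋ)=(0.000400, 0.410800) → end (x,ẋ)=(0.215950, 0.790166)
phase 2: p=0.3079, T=0.573, ωT=1.777904, cosh=3.043217, sinh=2.874225; start (x,ẋ)=(0.215950, 0.790166) → end (x,ẋ)=(0.760033, 1.584624)

x = 0.7600, ẋ = 1.5846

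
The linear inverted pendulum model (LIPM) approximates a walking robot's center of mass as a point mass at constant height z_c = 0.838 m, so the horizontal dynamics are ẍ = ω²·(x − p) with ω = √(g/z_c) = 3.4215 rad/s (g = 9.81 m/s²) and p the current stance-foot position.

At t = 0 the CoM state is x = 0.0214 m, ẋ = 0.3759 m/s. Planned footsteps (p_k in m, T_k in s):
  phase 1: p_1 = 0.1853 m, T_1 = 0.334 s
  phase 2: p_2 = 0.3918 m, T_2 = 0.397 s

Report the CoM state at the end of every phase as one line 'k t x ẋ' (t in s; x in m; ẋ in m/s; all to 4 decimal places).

1 0.3340 0.0569 -0.1405
2 0.7310 -0.3771 -2.3723

phase 1: p=0.1853, T=0.334, ωT=1.142781, cosh=1.727203, sinh=1.408273; start (x,ẋ)=(0.021400, 0.375900) → end (x,ẋ)=(0.056930, -0.140481)
phase 2: p=0.3918, T=0.397, ωT=1.358336, cosh=2.073401, sinh=1.816313; start (x,ẋ)=(0.056930, -0.140481) → end (x,ẋ)=(-0.377094, -2.372327)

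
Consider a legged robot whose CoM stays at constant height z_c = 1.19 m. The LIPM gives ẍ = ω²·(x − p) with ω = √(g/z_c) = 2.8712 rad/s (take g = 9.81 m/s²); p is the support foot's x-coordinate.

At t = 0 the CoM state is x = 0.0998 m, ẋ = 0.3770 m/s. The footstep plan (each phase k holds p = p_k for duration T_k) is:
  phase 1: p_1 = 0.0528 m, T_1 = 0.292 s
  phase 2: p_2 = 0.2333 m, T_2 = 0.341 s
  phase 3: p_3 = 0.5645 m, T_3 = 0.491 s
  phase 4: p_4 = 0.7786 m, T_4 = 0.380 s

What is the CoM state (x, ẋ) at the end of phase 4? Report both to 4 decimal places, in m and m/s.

phase 1: p=0.0528, T=0.292, ωT=0.838390, cosh=1.372524, sinh=0.940118; start (x,ẋ)=(0.099800, 0.377000) → end (x,ẋ)=(0.240750, 0.644307)
phase 2: p=0.2333, T=0.341, ωT=0.979079, cosh=1.518830, sinh=1.143174; start (x,ẋ)=(0.240750, 0.644307) → end (x,ẋ)=(0.501147, 1.003045)
phase 3: p=0.5645, T=0.491, ωT=1.409759, cosh=2.169586, sinh=1.925384; start (x,ẋ)=(0.501147, 1.003045) → end (x,ẋ)=(1.099677, 1.825968)
phase 4: p=0.7786, T=0.380, ωT=1.091056, cosh=1.656639, sinh=1.320777; start (x,ẋ)=(1.099677, 1.825968) → end (x,ẋ)=(2.150471, 4.242564)

x = 2.1505, ẋ = 4.2426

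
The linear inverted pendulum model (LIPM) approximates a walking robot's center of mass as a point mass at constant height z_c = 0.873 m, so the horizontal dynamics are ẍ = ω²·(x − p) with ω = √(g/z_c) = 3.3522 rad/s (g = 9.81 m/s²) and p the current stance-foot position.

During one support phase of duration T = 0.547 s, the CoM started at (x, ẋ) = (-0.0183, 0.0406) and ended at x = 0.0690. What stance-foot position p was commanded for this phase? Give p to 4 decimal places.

ωT = 3.3522·0.547 = 1.833653; cosh(ωT) = 3.208266, sinh(ωT) = 3.048437
x(T) = p + (x₀−p)·cosh(ωT) + (ẋ₀/ω)·sinh(ωT) ⇒ p·(1 − cosh) = x(T) − x₀·cosh − (ẋ₀/ω)·sinh
numerator   = 0.0690 − (-0.0183)·3.208266 − (0.0406/3.3522)·3.048437 = 0.090790
denominator = 1 − 3.208266 = -2.208266
p = 0.090790 / -2.208266 = -0.0411

p = -0.0411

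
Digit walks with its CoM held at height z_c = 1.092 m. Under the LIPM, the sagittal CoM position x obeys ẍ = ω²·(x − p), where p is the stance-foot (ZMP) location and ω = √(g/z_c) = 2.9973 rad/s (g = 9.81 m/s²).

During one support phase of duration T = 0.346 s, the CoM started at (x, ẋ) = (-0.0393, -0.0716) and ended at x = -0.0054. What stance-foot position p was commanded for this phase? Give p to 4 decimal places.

ωT = 2.9973·0.346 = 1.037066; cosh(ωT) = 1.587711, sinh(ωT) = 1.233217
x(T) = p + (x₀−p)·cosh(ωT) + (ẋ₀/ω)·sinh(ωT) ⇒ p·(1 − cosh) = x(T) − x₀·cosh − (ẋ₀/ω)·sinh
numerator   = -0.0054 − (-0.0393)·1.587711 − (-0.0716/2.9973)·1.233217 = 0.086456
denominator = 1 − 1.587711 = -0.587711
p = 0.086456 / -0.587711 = -0.1471

p = -0.1471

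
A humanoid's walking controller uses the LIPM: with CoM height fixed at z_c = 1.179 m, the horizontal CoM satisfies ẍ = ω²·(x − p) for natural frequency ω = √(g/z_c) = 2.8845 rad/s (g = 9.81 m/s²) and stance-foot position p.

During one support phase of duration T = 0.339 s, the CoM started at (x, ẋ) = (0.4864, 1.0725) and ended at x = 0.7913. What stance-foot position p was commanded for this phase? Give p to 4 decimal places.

p = 0.7173

ωT = 2.8845·0.339 = 0.977846; cosh(ωT) = 1.517421, sinh(ωT) = 1.141301
x(T) = p + (x₀−p)·cosh(ωT) + (ẋ₀/ω)·sinh(ωT) ⇒ p·(1 − cosh) = x(T) − x₀·cosh − (ẋ₀/ω)·sinh
numerator   = 0.7913 − (0.4864)·1.517421 − (1.0725/2.8845)·1.141301 = -0.371126
denominator = 1 − 1.517421 = -0.517421
p = -0.371126 / -0.517421 = 0.7173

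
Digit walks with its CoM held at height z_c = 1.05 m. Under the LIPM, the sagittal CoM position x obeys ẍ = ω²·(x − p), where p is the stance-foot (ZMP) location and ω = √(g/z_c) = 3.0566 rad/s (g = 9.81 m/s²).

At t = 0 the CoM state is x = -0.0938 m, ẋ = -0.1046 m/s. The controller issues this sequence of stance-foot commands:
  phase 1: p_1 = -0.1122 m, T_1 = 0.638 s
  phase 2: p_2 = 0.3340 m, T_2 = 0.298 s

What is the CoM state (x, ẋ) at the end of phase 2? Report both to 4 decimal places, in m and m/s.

phase 1: p=-0.1122, T=0.638, ωT=1.950111, cosh=3.585862, sinh=3.443604; start (x,ẋ)=(-0.093800, -0.104600) → end (x,ẋ)=(-0.164064, -0.181408)
phase 2: p=0.3340, T=0.298, ωT=0.910867, cosh=1.444326, sinh=1.042151; start (x,ẋ)=(-0.164064, -0.181408) → end (x,ẋ)=(-0.447218, -1.848564)

x = -0.4472, ẋ = -1.8486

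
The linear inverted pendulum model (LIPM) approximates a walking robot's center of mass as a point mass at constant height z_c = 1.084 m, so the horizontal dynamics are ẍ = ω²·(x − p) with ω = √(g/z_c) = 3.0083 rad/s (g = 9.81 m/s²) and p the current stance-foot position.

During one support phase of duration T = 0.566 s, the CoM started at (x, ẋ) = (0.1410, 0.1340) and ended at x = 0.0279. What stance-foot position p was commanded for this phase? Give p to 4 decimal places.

p = 0.2670

ωT = 3.0083·0.566 = 1.702698; cosh(ωT) = 2.835463, sinh(ωT) = 2.653272
x(T) = p + (x₀−p)·cosh(ωT) + (ẋ₀/ω)·sinh(ωT) ⇒ p·(1 − cosh) = x(T) − x₀·cosh − (ẋ₀/ω)·sinh
numerator   = 0.0279 − (0.1410)·2.835463 − (0.1340/3.0083)·2.653272 = -0.490086
denominator = 1 − 2.835463 = -1.835463
p = -0.490086 / -1.835463 = 0.2670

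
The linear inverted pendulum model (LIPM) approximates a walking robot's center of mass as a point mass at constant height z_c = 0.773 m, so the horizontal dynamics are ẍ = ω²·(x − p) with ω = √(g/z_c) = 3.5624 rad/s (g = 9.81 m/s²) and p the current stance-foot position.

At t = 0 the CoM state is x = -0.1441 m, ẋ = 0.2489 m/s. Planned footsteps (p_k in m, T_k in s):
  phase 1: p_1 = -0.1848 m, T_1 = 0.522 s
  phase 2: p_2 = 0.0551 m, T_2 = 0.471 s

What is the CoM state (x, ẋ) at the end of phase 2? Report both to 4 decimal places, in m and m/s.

phase 1: p=-0.1848, T=0.522, ωT=1.859573, cosh=3.288366, sinh=3.132627; start (x,ẋ)=(-0.144100, 0.248900) → end (x,ẋ)=(0.167909, 1.272673)
phase 2: p=0.0551, T=0.471, ωT=1.677890, cosh=2.770508, sinh=2.583741; start (x,ẋ)=(0.167909, 1.272673) → end (x,ẋ)=(1.290683, 4.564279)

x = 1.2907, ẋ = 4.5643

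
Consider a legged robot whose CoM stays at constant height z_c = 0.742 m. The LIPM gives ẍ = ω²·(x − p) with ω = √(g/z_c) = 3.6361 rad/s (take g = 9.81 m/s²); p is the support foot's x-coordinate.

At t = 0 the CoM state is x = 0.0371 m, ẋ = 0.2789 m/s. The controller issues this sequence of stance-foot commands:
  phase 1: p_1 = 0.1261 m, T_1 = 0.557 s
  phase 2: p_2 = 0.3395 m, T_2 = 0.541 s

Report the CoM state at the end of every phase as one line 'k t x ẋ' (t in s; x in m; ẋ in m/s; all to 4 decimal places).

phase 1: p=0.1261, T=0.557, ωT=2.025308, cosh=3.855198, sinh=3.723245; start (x,ẋ)=(0.037100, 0.278900) → end (x,ẋ)=(0.068572, -0.129675)
phase 2: p=0.3395, T=0.541, ωT=1.967130, cosh=3.644992, sinh=3.505135; start (x,ẋ)=(0.068572, -0.129675) → end (x,ẋ)=(-0.773036, -3.925653)

1 0.5570 0.0686 -0.1297
2 1.0980 -0.7730 -3.9257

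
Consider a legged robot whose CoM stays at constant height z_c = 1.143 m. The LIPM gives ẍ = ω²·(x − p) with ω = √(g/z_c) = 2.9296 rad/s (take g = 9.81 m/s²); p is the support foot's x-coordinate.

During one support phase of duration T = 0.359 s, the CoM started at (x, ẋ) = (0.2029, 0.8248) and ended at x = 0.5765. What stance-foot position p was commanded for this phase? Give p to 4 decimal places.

p = 0.1702

ωT = 2.9296·0.359 = 1.051726; cosh(ωT) = 1.605961, sinh(ωT) = 1.256627
x(T) = p + (x₀−p)·cosh(ωT) + (ẋ₀/ω)·sinh(ωT) ⇒ p·(1 − cosh) = x(T) − x₀·cosh − (ẋ₀/ω)·sinh
numerator   = 0.5765 − (0.2029)·1.605961 − (0.8248/2.9296)·1.256627 = -0.103141
denominator = 1 − 1.605961 = -0.605961
p = -0.103141 / -0.605961 = 0.1702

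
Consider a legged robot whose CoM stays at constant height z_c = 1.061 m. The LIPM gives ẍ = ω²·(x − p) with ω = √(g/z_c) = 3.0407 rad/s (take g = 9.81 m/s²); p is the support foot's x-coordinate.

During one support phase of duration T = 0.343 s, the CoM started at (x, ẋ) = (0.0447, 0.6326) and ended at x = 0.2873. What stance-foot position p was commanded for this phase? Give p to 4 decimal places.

p = 0.0714

ωT = 3.0407·0.343 = 1.042960; cosh(ωT) = 1.595007, sinh(ωT) = 1.242597
x(T) = p + (x₀−p)·cosh(ωT) + (ẋ₀/ω)·sinh(ωT) ⇒ p·(1 − cosh) = x(T) − x₀·cosh − (ẋ₀/ω)·sinh
numerator   = 0.2873 − (0.0447)·1.595007 − (0.6326/3.0407)·1.242597 = -0.042512
denominator = 1 − 1.595007 = -0.595007
p = -0.042512 / -0.595007 = 0.0714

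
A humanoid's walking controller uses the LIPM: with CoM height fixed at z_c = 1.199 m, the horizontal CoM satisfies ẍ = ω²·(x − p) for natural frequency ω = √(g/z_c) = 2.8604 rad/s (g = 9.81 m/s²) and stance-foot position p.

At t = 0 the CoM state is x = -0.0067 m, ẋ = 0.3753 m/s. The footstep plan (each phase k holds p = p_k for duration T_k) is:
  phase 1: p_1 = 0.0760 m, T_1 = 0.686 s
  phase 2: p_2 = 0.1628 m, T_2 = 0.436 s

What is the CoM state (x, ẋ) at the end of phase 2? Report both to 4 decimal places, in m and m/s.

phase 1: p=0.0760, T=0.686, ωT=1.962234, cosh=3.627876, sinh=3.487332; start (x,ẋ)=(-0.006700, 0.375300) → end (x,ẋ)=(0.233532, 0.536596)
phase 2: p=0.1628, T=0.436, ωT=1.247134, cosh=1.883841, sinh=1.596514; start (x,ẋ)=(0.233532, 0.536596) → end (x,ẋ)=(0.595544, 1.333869)

x = 0.5955, ẋ = 1.3339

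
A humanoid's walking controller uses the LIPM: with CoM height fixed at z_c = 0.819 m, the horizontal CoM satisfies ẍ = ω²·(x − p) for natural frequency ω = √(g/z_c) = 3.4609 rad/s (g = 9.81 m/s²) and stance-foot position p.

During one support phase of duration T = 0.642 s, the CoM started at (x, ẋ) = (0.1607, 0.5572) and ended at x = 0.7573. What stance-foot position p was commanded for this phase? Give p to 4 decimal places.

ωT = 3.4609·0.642 = 2.221898; cosh(ωT) = 4.666612, sinh(ωT) = 4.558209
x(T) = p + (x₀−p)·cosh(ωT) + (ẋ₀/ω)·sinh(ωT) ⇒ p·(1 − cosh) = x(T) − x₀·cosh − (ẋ₀/ω)·sinh
numerator   = 0.7573 − (0.1607)·4.666612 − (0.5572/3.4609)·4.558209 = -0.726490
denominator = 1 − 4.666612 = -3.666612
p = -0.726490 / -3.666612 = 0.1981

p = 0.1981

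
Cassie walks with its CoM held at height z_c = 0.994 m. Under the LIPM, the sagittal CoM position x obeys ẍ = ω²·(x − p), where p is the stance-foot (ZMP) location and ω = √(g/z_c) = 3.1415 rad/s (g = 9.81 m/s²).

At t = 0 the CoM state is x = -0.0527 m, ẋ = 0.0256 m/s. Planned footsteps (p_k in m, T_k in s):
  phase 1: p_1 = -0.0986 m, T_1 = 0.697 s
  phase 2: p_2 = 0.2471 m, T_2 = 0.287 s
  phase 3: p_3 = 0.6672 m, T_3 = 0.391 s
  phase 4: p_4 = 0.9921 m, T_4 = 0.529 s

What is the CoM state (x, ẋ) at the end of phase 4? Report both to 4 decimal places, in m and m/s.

x = -0.6521, ẋ = -4.8740

phase 1: p=-0.0986, T=0.697, ωT=2.189626, cosh=4.521913, sinh=4.409954; start (x,ẋ)=(-0.052700, 0.025600) → end (x,ẋ)=(0.144892, 0.751654)
phase 2: p=0.2471, T=0.287, ωT=0.901610, cosh=1.434741, sinh=1.028826; start (x,ẋ)=(0.144892, 0.751654) → end (x,ẋ)=(0.346621, 0.748088)
phase 3: p=0.6672, T=0.391, ωT=1.228327, cosh=1.854146, sinh=1.561363; start (x,ẋ)=(0.346621, 0.748088) → end (x,ẋ)=(0.444610, -0.185381)
phase 4: p=0.9921, T=0.529, ωT=1.661854, cosh=2.729427, sinh=2.539641; start (x,ẋ)=(0.444610, -0.185381) → end (x,ẋ)=(-0.652101, -4.874017)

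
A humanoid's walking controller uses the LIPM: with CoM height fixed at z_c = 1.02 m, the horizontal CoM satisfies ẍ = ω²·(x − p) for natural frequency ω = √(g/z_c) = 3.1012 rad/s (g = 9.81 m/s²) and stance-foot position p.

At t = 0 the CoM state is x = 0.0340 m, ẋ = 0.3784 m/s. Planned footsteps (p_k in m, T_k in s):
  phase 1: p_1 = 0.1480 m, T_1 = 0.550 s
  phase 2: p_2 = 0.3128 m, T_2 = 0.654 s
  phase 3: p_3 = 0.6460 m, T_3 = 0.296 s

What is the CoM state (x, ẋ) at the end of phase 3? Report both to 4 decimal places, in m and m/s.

x = -0.9914, ẋ = -4.6316

phase 1: p=0.1480, T=0.550, ωT=1.705660, cosh=2.843335, sinh=2.661683; start (x,ẋ)=(0.034000, 0.378400) → end (x,ẋ)=(0.148631, 0.134915)
phase 2: p=0.3128, T=0.654, ωT=2.028185, cosh=3.865926, sinh=3.734352; start (x,ẋ)=(0.148631, 0.134915) → end (x,ẋ)=(-0.159405, -1.379663)
phase 3: p=0.6460, T=0.296, ωT=0.917955, cosh=1.451750, sinh=1.052415; start (x,ẋ)=(-0.159405, -1.379663) → end (x,ẋ)=(-0.991445, -4.631565)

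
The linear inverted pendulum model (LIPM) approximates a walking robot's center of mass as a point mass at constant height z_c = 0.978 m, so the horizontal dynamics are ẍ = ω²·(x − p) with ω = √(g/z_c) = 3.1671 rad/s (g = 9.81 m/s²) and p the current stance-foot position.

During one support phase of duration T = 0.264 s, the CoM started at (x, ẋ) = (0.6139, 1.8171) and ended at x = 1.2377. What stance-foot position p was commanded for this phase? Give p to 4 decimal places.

p = 0.3812

ωT = 3.1671·0.264 = 0.836114; cosh(ωT) = 1.370388, sinh(ωT) = 0.936996
x(T) = p + (x₀−p)·cosh(ωT) + (ẋ₀/ω)·sinh(ωT) ⇒ p·(1 − cosh) = x(T) − x₀·cosh − (ẋ₀/ω)·sinh
numerator   = 1.2377 − (0.6139)·1.370388 − (1.8171/3.1671)·0.936996 = -0.141176
denominator = 1 − 1.370388 = -0.370388
p = -0.141176 / -0.370388 = 0.3812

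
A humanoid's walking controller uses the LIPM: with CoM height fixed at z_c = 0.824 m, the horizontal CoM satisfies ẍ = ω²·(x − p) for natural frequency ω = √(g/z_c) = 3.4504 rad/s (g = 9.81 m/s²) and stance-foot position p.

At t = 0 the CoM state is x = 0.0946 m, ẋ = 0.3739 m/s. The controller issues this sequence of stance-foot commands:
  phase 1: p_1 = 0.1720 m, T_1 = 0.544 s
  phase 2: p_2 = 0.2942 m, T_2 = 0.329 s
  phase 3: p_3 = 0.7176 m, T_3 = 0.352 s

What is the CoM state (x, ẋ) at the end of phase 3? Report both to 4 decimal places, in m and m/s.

x = 0.3543, ẋ = -0.7701

phase 1: p=0.1720, T=0.544, ωT=1.877018, cosh=3.343517, sinh=3.190471; start (x,ẋ)=(0.094600, 0.373900) → end (x,ẋ)=(0.258945, 0.398091)
phase 2: p=0.2942, T=0.329, ωT=1.135182, cosh=1.716551, sinh=1.395187; start (x,ẋ)=(0.258945, 0.398091) → end (x,ẋ)=(0.394653, 0.513626)
phase 3: p=0.7176, T=0.352, ωT=1.214541, cosh=1.832797, sinh=1.535950; start (x,ẋ)=(0.394653, 0.513626) → end (x,ẋ)=(0.354345, -0.770133)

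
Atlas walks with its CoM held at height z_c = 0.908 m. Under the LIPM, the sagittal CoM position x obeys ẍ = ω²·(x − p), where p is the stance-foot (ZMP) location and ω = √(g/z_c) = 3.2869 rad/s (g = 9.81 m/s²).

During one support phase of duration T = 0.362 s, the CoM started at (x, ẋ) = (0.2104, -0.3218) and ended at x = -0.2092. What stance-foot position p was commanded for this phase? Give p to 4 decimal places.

p = 0.5544

ωT = 3.2869·0.362 = 1.189858; cosh(ωT) = 1.795439, sinh(ωT) = 1.491175
x(T) = p + (x₀−p)·cosh(ωT) + (ẋ₀/ω)·sinh(ωT) ⇒ p·(1 − cosh) = x(T) − x₀·cosh − (ẋ₀/ω)·sinh
numerator   = -0.2092 − (0.2104)·1.795439 − (-0.3218/3.2869)·1.491175 = -0.440969
denominator = 1 − 1.795439 = -0.795439
p = -0.440969 / -0.795439 = 0.5544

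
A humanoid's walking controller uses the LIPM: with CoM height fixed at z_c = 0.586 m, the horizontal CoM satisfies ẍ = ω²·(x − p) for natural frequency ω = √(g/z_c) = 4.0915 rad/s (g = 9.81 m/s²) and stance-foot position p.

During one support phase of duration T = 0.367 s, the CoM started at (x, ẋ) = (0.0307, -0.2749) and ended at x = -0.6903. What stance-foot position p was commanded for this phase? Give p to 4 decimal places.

ωT = 4.0915·0.367 = 1.501580; cosh(ωT) = 2.355778, sinh(ωT) = 2.133000
x(T) = p + (x₀−p)·cosh(ωT) + (ẋ₀/ω)·sinh(ωT) ⇒ p·(1 − cosh) = x(T) − x₀·cosh − (ẋ₀/ω)·sinh
numerator   = -0.6903 − (0.0307)·2.355778 − (-0.2749/4.0915)·2.133000 = -0.619310
denominator = 1 − 2.355778 = -1.355778
p = -0.619310 / -1.355778 = 0.4568

p = 0.4568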